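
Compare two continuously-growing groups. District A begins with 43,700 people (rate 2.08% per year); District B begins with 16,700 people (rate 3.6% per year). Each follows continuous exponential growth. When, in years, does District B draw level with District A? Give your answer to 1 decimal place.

t ≈ 63.3 years

43700·e^(0.0208t) = 16700·e^(0.036t)
43700/16700 = e^((0.036 − 0.0208)t) → ln(2.61677) = 0.0152·t
t = 0.96194 / 0.0152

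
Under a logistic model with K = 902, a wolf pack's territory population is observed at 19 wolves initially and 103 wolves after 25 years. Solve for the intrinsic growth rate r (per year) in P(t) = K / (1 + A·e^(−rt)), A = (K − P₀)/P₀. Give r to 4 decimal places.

A = (902 − 19)/19 = 46.47368
103 = 902/(1 + 46.47368·e^(−r·25)) → e^(−25r) = (8.75728 − 1)/46.47368 = 0.166918
r = −ln(0.166918)/25 = 1.79025/25

r ≈ 0.0716 per year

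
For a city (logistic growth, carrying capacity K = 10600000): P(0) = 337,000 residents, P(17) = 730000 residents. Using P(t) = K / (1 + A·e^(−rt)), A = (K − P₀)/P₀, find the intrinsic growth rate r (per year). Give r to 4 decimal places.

A = (10600000 − 337000)/337000 = 30.45401
730000 = 10600000/(1 + 30.45401·e^(−r·17)) → e^(−17r) = (14.52055 − 1)/30.45401 = 0.443966
r = −ln(0.443966)/17 = 0.81201/17

r ≈ 0.0478 per year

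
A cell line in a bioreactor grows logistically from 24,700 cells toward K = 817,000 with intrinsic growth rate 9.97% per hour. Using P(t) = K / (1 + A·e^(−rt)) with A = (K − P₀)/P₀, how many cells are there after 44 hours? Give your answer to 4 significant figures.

A = (817000 − 24700)/24700 = 32.07692
P(44) = 817000 / (1 + 32.07692·e^(−0.0997·44)) = 817000 / (1 + 32.07692·0.01244)
= 817000 / 1.39905 ≈ 583966.79

≈ 584,000 cells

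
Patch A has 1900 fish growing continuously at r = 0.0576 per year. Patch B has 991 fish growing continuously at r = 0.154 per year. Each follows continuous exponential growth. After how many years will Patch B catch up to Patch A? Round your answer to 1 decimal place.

t ≈ 6.8 years

1900·e^(0.0576t) = 991·e^(0.154t)
1900/991 = e^((0.154 − 0.0576)t) → ln(1.91726) = 0.0964·t
t = 0.65089 / 0.0964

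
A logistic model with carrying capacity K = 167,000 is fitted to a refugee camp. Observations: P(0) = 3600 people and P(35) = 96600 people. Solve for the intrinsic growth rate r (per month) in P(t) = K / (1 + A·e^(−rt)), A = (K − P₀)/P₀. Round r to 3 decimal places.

r ≈ 0.118 per month

A = (167000 − 3600)/3600 = 45.38889
96600 = 167000/(1 + 45.38889·e^(−r·35)) → e^(−35r) = (1.72878 − 1)/45.38889 = 0.016056
r = −ln(0.016056)/35 = 4.13165/35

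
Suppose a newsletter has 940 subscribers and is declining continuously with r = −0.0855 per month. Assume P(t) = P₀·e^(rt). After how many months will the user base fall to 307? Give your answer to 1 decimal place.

307 = 940 · e^(-0.0855·t)
t = ln(307/940) / -0.0855 = ln(0.3266) / -0.0855 = -1.11903 / -0.0855

t ≈ 13.1 months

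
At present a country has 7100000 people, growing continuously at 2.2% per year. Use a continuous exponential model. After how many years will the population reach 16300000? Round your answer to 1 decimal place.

t ≈ 37.8 years

16300000 = 7100000 · e^(0.022·t)
t = ln(16300000/7100000) / 0.022 = ln(2.29577) / 0.022 = 0.83107 / 0.022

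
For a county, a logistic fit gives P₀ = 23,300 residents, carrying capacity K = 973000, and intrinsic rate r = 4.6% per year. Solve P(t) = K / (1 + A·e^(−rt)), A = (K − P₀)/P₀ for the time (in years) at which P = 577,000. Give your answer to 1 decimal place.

t ≈ 88.8 years

A = (973000 − 23300)/23300 = 40.75966
577000 = 973000/(1 + 40.75966·e^(−0.046t)) → 1 + 40.75966·e^(−0.046t) = 1.68631
e^(−0.046t) = 0.016838 → t = ln(59.3897)/0.046 = 4.08412/0.046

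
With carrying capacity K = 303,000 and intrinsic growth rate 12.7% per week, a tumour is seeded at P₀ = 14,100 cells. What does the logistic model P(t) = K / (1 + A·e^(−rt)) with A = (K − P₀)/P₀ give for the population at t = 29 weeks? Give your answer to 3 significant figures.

≈ 200,000 cells

A = (303000 − 14100)/14100 = 20.48936
P(29) = 303000 / (1 + 20.48936·e^(−0.127·29)) = 303000 / (1 + 20.48936·0.025147)
= 303000 / 1.51525 ≈ 199966.4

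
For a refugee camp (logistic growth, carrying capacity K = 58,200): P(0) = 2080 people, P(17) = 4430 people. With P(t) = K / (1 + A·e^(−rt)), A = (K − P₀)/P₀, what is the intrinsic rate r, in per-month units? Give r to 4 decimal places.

A = (58200 − 2080)/2080 = 26.98077
4430 = 58200/(1 + 26.98077·e^(−r·17)) → e^(−17r) = (13.1377 − 1)/26.98077 = 0.449865
r = −ln(0.449865)/17 = 0.79881/17

r ≈ 0.0470 per month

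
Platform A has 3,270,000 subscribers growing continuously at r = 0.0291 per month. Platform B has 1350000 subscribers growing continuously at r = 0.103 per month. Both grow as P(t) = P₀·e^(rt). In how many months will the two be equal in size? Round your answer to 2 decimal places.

t ≈ 11.97 months

3270000·e^(0.0291t) = 1350000·e^(0.103t)
3270000/1350000 = e^((0.103 − 0.0291)t) → ln(2.42222) = 0.0739·t
t = 0.88469 / 0.0739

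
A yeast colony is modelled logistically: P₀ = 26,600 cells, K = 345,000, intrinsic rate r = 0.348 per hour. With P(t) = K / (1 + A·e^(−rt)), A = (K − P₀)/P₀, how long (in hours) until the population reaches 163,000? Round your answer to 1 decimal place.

t ≈ 6.8 hours

A = (345000 − 26600)/26600 = 11.96992
163000 = 345000/(1 + 11.96992·e^(−0.348t)) → 1 + 11.96992·e^(−0.348t) = 2.11656
e^(−0.348t) = 0.093281 → t = ln(10.72032)/0.348 = 2.37214/0.348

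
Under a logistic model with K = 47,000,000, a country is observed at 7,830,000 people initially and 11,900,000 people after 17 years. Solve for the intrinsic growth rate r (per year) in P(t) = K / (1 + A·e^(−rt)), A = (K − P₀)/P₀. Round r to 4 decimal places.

r ≈ 0.0311 per year

A = (47000000 − 7830000)/7830000 = 5.00255
11900000 = 47000000/(1 + 5.00255·e^(−r·17)) → e^(−17r) = (3.94958 − 1)/5.00255 = 0.589615
r = −ln(0.589615)/17 = 0.52829/17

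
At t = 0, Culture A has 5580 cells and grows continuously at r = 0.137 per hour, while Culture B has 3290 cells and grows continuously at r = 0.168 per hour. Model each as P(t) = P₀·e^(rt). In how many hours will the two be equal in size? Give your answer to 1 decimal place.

t ≈ 17.0 hours

5580·e^(0.137t) = 3290·e^(0.168t)
5580/3290 = e^((0.168 − 0.137)t) → ln(1.69605) = 0.031·t
t = 0.5283 / 0.031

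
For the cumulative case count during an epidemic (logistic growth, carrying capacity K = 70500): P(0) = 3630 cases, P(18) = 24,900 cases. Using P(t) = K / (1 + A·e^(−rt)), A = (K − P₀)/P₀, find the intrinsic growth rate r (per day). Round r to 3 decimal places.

A = (70500 − 3630)/3630 = 18.42149
24900 = 70500/(1 + 18.42149·e^(−r·18)) → e^(−18r) = (2.83133 − 1)/18.42149 = 0.099412
r = −ln(0.099412)/18 = 2.30848/18

r ≈ 0.128 per day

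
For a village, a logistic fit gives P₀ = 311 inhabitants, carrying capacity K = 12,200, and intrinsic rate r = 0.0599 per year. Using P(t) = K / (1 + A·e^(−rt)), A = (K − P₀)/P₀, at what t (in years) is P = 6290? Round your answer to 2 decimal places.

A = (12200 − 311)/311 = 38.2283
6290 = 12200/(1 + 38.2283·e^(−0.0599t)) → 1 + 38.2283·e^(−0.0599t) = 1.93959
e^(−0.0599t) = 0.024578 → t = ln(40.68629)/0.0599 = 3.70589/0.0599

t ≈ 61.87 years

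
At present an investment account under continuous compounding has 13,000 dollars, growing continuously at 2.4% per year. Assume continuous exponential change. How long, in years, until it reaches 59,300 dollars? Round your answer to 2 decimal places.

t ≈ 63.24 years

59300 = 13000 · e^(0.024·t)
t = ln(59300/13000) / 0.024 = ln(4.56154) / 0.024 = 1.51766 / 0.024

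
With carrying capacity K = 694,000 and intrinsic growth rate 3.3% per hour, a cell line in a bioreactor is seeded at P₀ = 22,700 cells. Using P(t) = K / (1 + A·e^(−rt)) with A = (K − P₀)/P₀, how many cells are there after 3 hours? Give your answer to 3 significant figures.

≈ 25,000 cells

A = (694000 − 22700)/22700 = 29.57269
P(3) = 694000 / (1 + 29.57269·e^(−0.033·3)) = 694000 / (1 + 29.57269·0.905743)
= 694000 / 27.78525 ≈ 24977.28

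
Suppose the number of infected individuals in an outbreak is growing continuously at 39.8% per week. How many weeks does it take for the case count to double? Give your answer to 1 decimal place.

doubling time = ln(2) / |r| = 0.69315 / 0.398

doubling time ≈ 1.7 weeks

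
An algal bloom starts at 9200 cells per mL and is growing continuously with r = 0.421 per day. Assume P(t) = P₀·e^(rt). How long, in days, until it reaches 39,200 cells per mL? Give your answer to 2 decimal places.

39200 = 9200 · e^(0.421·t)
t = ln(39200/9200) / 0.421 = ln(4.26087) / 0.421 = 1.44947 / 0.421

t ≈ 3.44 days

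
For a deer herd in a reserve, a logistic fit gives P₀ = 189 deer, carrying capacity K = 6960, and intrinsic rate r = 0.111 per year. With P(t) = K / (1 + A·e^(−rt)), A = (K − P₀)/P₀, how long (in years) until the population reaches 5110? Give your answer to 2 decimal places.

t ≈ 41.39 years

A = (6960 − 189)/189 = 35.8254
5110 = 6960/(1 + 35.8254·e^(−0.111t)) → 1 + 35.8254·e^(−0.111t) = 1.36204
e^(−0.111t) = 0.010106 → t = ln(98.95556)/0.111 = 4.59467/0.111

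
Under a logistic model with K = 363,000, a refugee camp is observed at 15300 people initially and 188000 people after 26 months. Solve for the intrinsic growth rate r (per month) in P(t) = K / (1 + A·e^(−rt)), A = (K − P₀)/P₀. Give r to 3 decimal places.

A = (363000 − 15300)/15300 = 22.72549
188000 = 363000/(1 + 22.72549·e^(−r·26)) → e^(−26r) = (1.93085 − 1)/22.72549 = 0.040961
r = −ln(0.040961)/26 = 3.19514/26

r ≈ 0.123 per month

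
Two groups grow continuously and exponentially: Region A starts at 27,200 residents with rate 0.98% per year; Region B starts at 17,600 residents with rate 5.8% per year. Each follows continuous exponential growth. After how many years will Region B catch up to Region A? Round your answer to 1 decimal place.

t ≈ 9.0 years

27200·e^(0.0098t) = 17600·e^(0.058t)
27200/17600 = e^((0.058 − 0.0098)t) → ln(1.54545) = 0.0482·t
t = 0.43532 / 0.0482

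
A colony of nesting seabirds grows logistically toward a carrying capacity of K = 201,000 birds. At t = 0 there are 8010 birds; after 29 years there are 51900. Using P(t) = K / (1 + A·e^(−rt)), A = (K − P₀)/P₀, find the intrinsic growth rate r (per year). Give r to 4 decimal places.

A = (201000 − 8010)/8010 = 24.09363
51900 = 201000/(1 + 24.09363·e^(−r·29)) → e^(−29r) = (3.87283 − 1)/24.09363 = 0.119236
r = −ln(0.119236)/29 = 2.12665/29

r ≈ 0.0733 per year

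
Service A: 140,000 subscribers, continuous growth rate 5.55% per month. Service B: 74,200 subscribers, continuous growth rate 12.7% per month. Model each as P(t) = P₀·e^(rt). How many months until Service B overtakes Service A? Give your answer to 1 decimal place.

t ≈ 8.9 months

140000·e^(0.0555t) = 74200·e^(0.127t)
140000/74200 = e^((0.127 − 0.0555)t) → ln(1.88679) = 0.0715·t
t = 0.63488 / 0.0715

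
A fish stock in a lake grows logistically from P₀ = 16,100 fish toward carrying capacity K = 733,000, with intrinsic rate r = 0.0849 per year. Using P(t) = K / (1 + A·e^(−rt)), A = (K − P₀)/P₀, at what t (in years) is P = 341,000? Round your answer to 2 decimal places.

A = (733000 − 16100)/16100 = 44.52795
341000 = 733000/(1 + 44.52795·e^(−0.0849t)) → 1 + 44.52795·e^(−0.0849t) = 2.14956
e^(−0.0849t) = 0.025817 → t = ln(38.73477)/0.0849 = 3.65674/0.0849

t ≈ 43.07 years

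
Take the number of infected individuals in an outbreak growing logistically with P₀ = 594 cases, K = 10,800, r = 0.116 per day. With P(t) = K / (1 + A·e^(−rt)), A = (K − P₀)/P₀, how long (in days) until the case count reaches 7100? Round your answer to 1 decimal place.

A = (10800 − 594)/594 = 17.18182
7100 = 10800/(1 + 17.18182·e^(−0.116t)) → 1 + 17.18182·e^(−0.116t) = 1.52113
e^(−0.116t) = 0.03033 → t = ln(32.97052)/0.116 = 3.49561/0.116

t ≈ 30.1 days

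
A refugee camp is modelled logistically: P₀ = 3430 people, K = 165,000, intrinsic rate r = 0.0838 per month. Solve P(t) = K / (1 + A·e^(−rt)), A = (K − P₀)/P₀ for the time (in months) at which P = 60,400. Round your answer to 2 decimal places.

A = (165000 − 3430)/3430 = 47.10496
60400 = 165000/(1 + 47.10496·e^(−0.0838t)) → 1 + 47.10496·e^(−0.0838t) = 2.73179
e^(−0.0838t) = 0.036764 → t = ln(27.20019)/0.0838 = 3.30322/0.0838

t ≈ 39.42 months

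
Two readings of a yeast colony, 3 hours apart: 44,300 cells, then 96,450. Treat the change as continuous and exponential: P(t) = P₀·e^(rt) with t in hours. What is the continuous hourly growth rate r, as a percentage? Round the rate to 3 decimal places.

r ≈ 25.935% per hour

96450 = 44300 · e^(r·3)
e^(3r) = 96450/44300 = 2.1772
r = ln(2.1772) / 3 = 0.77804 / 3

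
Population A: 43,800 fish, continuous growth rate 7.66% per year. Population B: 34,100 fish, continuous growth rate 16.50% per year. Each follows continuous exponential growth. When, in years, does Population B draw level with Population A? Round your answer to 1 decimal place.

43800·e^(0.0766t) = 34100·e^(0.165t)
43800/34100 = e^((0.165 − 0.0766)t) → ln(1.28446) = 0.0884·t
t = 0.25034 / 0.0884

t ≈ 2.8 years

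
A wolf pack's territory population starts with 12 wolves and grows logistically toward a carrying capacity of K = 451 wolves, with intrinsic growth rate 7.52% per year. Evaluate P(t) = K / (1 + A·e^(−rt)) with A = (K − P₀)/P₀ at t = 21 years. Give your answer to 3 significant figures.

A = (451 − 12)/12 = 36.58333
P(21) = 451 / (1 + 36.58333·e^(−0.0752·21)) = 451 / (1 + 36.58333·0.20614)
= 451 / 8.54129 ≈ 52.8

≈ 52.8 wolves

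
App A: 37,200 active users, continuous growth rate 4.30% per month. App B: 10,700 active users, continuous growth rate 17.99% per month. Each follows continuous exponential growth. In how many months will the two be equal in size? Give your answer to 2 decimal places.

37200·e^(0.043t) = 10700·e^(0.1799t)
37200/10700 = e^((0.1799 − 0.043)t) → ln(3.47664) = 0.1369·t
t = 1.24607 / 0.1369

t ≈ 9.10 months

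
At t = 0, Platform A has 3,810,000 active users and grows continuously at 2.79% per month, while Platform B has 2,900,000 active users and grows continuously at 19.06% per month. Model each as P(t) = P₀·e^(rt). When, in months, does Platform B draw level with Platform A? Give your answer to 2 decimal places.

t ≈ 1.68 months

3810000·e^(0.0279t) = 2900000·e^(0.1906t)
3810000/2900000 = e^((0.1906 − 0.0279)t) → ln(1.31379) = 0.1627·t
t = 0.27292 / 0.1627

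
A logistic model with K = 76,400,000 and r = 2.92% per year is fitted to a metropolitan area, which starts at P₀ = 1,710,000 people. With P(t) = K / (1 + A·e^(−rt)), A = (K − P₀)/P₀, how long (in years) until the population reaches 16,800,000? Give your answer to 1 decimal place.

A = (76400000 − 1710000)/1710000 = 43.67836
16800000 = 76400000/(1 + 43.67836·e^(−0.0292t)) → 1 + 43.67836·e^(−0.0292t) = 4.54762
e^(−0.0292t) = 0.081221 → t = ln(12.31202)/0.0292 = 2.51058/0.0292

t ≈ 86.0 years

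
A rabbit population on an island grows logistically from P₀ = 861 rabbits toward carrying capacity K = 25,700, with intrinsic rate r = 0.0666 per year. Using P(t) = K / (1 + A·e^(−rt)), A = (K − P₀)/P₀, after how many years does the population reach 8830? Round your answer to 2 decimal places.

A = (25700 − 861)/861 = 28.84901
8830 = 25700/(1 + 28.84901·e^(−0.0666t)) → 1 + 28.84901·e^(−0.0666t) = 2.91053
e^(−0.0666t) = 0.066225 → t = ln(15.09999)/0.0666 = 2.71469/0.0666

t ≈ 40.76 years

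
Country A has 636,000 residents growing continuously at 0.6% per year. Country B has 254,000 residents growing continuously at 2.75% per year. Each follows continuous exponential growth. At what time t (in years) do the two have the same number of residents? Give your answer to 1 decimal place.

636000·e^(0.006t) = 254000·e^(0.0275t)
636000/254000 = e^((0.0275 − 0.006)t) → ln(2.50394) = 0.0215·t
t = 0.91786 / 0.0215

t ≈ 42.7 years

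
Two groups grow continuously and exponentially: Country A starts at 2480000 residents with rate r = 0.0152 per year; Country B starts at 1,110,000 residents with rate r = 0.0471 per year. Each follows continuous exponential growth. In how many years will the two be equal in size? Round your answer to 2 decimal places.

2480000·e^(0.0152t) = 1110000·e^(0.0471t)
2480000/1110000 = e^((0.0471 − 0.0152)t) → ln(2.23423) = 0.0319·t
t = 0.8039 / 0.0319

t ≈ 25.20 years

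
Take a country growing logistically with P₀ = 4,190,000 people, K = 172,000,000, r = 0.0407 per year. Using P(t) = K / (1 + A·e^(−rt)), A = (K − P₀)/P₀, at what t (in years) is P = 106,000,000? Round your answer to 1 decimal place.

A = (172000000 − 4190000)/4190000 = 40.05012
106000000 = 172000000/(1 + 40.05012·e^(−0.0407t)) → 1 + 40.05012·e^(−0.0407t) = 1.62264
e^(−0.0407t) = 0.015547 → t = ln(64.32292)/0.0407 = 4.16392/0.0407

t ≈ 102.3 years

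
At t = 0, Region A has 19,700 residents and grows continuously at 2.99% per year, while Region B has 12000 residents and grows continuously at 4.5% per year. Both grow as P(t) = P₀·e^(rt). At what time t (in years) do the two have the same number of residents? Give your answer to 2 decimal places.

t ≈ 32.83 years

19700·e^(0.0299t) = 12000·e^(0.045t)
19700/12000 = e^((0.045 − 0.0299)t) → ln(1.64167) = 0.0151·t
t = 0.49571 / 0.0151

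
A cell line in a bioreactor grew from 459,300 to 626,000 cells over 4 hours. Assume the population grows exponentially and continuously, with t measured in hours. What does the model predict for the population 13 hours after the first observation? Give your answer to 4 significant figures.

≈ 1,256,000 cells

r = ln(626000/459300) / 4 ≈ 0.077412 per hour
P(13) = 459300 · e^(0.077412·13) = 459300 · 2.7356 ≈ 1256462.64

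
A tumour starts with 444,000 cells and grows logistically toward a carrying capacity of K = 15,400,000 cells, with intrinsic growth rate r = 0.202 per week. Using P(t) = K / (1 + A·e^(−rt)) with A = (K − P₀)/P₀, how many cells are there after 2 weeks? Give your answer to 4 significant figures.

A = (15400000 − 444000)/444000 = 33.68468
P(2) = 15400000 / (1 + 33.68468·e^(−0.202·2)) = 15400000 / (1 + 33.68468·0.667644)
= 15400000 / 23.48938 ≈ 655615.38

≈ 655,600 cells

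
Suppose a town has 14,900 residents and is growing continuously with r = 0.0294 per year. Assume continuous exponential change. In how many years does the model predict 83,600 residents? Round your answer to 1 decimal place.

83600 = 14900 · e^(0.0294·t)
t = ln(83600/14900) / 0.0294 = ln(5.61074) / 0.0294 = 1.72468 / 0.0294

t ≈ 58.7 years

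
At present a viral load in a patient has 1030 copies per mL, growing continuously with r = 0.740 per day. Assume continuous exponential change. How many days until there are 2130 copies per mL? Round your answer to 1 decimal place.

t ≈ 1.0 days

2130 = 1030 · e^(0.74·t)
t = ln(2130/1030) / 0.74 = ln(2.06796) / 0.74 = 0.72656 / 0.74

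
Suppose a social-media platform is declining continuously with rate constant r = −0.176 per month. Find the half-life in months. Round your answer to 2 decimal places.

half-life ≈ 3.94 months

half-life = ln(2) / |r| = 0.69315 / 0.176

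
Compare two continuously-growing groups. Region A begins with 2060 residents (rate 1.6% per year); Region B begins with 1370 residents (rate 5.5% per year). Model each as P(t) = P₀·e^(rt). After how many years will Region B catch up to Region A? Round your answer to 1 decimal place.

2060·e^(0.016t) = 1370·e^(0.055t)
2060/1370 = e^((0.055 − 0.016)t) → ln(1.50365) = 0.039·t
t = 0.4079 / 0.039

t ≈ 10.5 years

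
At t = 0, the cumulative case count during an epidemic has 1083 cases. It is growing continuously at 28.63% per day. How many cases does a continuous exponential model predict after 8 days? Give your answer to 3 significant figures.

P(8) = 1083 · e^(0.2863·8) = 1083 · e^(2.2904)
= 1083 · 9.87889 ≈ 10698.84

≈ 10,700 cases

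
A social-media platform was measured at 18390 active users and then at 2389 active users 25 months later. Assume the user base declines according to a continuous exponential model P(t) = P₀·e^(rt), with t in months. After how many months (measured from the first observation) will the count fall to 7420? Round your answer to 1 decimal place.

t ≈ 11.1 months

r = ln(2389/18390) / 25 ≈ -0.081637 per month
t = ln(7420/18390) / r = -0.90763 / -0.081637 ≈ 11.118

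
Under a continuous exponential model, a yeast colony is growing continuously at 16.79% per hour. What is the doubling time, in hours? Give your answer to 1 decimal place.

doubling time = ln(2) / |r| = 0.69315 / 0.1679

doubling time ≈ 4.1 hours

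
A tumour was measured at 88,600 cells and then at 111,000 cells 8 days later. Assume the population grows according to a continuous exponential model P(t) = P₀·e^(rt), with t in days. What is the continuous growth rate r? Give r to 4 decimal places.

r ≈ 0.0282 per day

111000 = 88600 · e^(r·8)
e^(8r) = 111000/88600 = 1.25282
r = ln(1.25282) / 8 = 0.2254 / 8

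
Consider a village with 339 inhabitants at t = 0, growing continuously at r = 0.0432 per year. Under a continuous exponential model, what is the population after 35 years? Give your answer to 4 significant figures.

P(35) = 339 · e^(0.0432·35) = 339 · e^(1.512)
= 339 · 4.53579 ≈ 1537.63

≈ 1,538 inhabitants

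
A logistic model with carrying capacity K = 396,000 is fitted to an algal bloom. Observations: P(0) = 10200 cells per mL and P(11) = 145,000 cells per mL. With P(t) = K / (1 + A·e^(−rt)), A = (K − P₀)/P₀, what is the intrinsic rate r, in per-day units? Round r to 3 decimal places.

A = (396000 − 10200)/10200 = 37.82353
145000 = 396000/(1 + 37.82353·e^(−r·11)) → e^(−11r) = (2.73103 − 1)/37.82353 = 0.045766
r = −ln(0.045766)/11 = 3.08421/11

r ≈ 0.280 per day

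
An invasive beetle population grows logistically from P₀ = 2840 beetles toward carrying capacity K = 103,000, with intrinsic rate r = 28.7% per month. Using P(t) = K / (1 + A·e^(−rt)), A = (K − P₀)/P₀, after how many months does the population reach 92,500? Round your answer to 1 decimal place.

t ≈ 20.0 months

A = (103000 − 2840)/2840 = 35.26761
92500 = 103000/(1 + 35.26761·e^(−0.287t)) → 1 + 35.26761·e^(−0.287t) = 1.11351
e^(−0.287t) = 0.003219 → t = ln(310.69081)/0.287 = 5.7388/0.287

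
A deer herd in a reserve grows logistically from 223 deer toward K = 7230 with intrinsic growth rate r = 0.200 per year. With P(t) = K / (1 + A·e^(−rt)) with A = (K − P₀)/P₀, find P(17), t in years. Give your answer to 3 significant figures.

A = (7230 − 223)/223 = 31.42152
P(17) = 7230 / (1 + 31.42152·e^(−0.2·17)) = 7230 / (1 + 31.42152·0.033373)
= 7230 / 2.04864 ≈ 3529.17

≈ 3,530 deer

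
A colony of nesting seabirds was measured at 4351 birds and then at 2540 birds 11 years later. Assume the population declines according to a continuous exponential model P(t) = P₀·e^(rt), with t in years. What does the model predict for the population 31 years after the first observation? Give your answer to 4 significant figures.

r = ln(2540/4351) / 11 ≈ -0.048931 per year
P(31) = 4351 · e^(-0.048931·31) = 4351 · 0.2194 ≈ 954.61

≈ 954.6 birds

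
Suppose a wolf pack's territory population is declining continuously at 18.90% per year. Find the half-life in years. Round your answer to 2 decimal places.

half-life = ln(2) / |r| = 0.69315 / 0.189

half-life ≈ 3.67 years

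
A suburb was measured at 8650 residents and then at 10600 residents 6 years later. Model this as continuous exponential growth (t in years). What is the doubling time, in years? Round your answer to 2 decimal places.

doubling time ≈ 20.46 years

r = ln(10600/8650) / 6 = ln(1.22543) / 6 ≈ 0.033882 per year
doubling time = ln 2 / |r| = 0.69315 / 0.033882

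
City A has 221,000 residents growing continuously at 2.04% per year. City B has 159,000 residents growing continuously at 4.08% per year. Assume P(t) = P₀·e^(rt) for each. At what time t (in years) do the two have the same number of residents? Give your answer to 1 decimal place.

t ≈ 16.1 years

221000·e^(0.0204t) = 159000·e^(0.0408t)
221000/159000 = e^((0.0408 − 0.0204)t) → ln(1.38994) = 0.0204·t
t = 0.32926 / 0.0204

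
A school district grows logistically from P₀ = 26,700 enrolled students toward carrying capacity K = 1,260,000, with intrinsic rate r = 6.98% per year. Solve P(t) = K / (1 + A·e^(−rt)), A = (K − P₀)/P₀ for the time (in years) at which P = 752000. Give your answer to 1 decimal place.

A = (1260000 − 26700)/26700 = 46.19101
752000 = 1260000/(1 + 46.19101·e^(−0.0698t)) → 1 + 46.19101·e^(−0.0698t) = 1.67553
e^(−0.0698t) = 0.014625 → t = ln(68.37724)/0.0698 = 4.22504/0.0698

t ≈ 60.5 years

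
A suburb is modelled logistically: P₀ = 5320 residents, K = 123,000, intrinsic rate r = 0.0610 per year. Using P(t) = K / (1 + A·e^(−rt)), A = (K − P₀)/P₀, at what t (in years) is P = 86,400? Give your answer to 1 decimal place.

A = (123000 − 5320)/5320 = 22.1203
86400 = 123000/(1 + 22.1203·e^(−0.061t)) → 1 + 22.1203·e^(−0.061t) = 1.42361
e^(−0.061t) = 0.01915 → t = ln(52.21841)/0.061 = 3.95544/0.061

t ≈ 64.8 years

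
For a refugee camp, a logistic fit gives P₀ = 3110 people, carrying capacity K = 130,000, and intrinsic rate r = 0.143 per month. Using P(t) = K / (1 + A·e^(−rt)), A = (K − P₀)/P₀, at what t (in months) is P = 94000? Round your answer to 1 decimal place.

A = (130000 − 3110)/3110 = 40.80064
94000 = 130000/(1 + 40.80064·e^(−0.143t)) → 1 + 40.80064·e^(−0.143t) = 1.38298
e^(−0.143t) = 0.009387 → t = ln(106.53501)/0.143 = 4.66847/0.143

t ≈ 32.6 months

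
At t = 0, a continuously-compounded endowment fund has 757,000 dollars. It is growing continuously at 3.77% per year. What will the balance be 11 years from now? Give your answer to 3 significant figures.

P(11) = 757000 · e^(0.0377·11) = 757000 · e^(0.4147)
= 757000 · 1.51392 ≈ 1146034.79

≈ 1,150,000 dollars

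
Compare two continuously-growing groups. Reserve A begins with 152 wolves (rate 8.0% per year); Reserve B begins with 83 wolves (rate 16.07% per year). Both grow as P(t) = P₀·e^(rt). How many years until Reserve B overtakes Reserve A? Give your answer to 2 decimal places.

152·e^(0.08t) = 83·e^(0.1607t)
152/83 = e^((0.1607 − 0.08)t) → ln(1.83133) = 0.0807·t
t = 0.60504 / 0.0807

t ≈ 7.50 years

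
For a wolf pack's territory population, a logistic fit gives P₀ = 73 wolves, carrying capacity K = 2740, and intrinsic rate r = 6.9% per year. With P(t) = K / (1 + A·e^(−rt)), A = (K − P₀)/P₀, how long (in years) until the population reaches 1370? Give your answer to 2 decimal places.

t ≈ 52.15 years

A = (2740 − 73)/73 = 36.53425
1370 = 2740/(1 + 36.53425·e^(−0.069t)) → 1 + 36.53425·e^(−0.069t) = 2
e^(−0.069t) = 0.027372 → t = ln(36.53425)/0.069 = 3.59825/0.069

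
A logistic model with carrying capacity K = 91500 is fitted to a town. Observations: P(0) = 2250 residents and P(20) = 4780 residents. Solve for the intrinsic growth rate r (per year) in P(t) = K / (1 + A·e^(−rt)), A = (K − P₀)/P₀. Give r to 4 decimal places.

r ≈ 0.0391 per year

A = (91500 − 2250)/2250 = 39.66667
4780 = 91500/(1 + 39.66667·e^(−r·20)) → e^(−20r) = (19.14226 − 1)/39.66667 = 0.457368
r = −ln(0.457368)/20 = 0.78227/20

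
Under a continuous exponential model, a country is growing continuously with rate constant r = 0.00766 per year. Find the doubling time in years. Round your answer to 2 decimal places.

doubling time ≈ 90.49 years

doubling time = ln(2) / |r| = 0.69315 / 0.00766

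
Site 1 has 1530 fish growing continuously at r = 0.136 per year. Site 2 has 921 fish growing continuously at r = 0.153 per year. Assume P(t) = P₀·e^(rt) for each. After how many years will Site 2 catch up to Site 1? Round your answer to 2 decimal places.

t ≈ 29.86 years

1530·e^(0.136t) = 921·e^(0.153t)
1530/921 = e^((0.153 − 0.136)t) → ln(1.66124) = 0.017·t
t = 0.50756 / 0.017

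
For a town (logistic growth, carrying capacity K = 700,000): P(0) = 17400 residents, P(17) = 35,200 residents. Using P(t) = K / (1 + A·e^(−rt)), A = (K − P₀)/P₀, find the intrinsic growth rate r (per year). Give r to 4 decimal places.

A = (700000 − 17400)/17400 = 39.22989
35200 = 700000/(1 + 39.22989·e^(−r·17)) → e^(−17r) = (19.88636 − 1)/39.22989 = 0.481428
r = −ln(0.481428)/17 = 0.731/17

r ≈ 0.0430 per year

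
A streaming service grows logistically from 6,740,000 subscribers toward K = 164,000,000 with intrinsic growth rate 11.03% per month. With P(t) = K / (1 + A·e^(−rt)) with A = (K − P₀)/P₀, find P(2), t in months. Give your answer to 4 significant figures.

≈ 8,319,000 subscribers

A = (164000000 − 6740000)/6740000 = 23.33234
P(2) = 164000000 / (1 + 23.33234·e^(−0.1103·2)) = 164000000 / (1 + 23.33234·0.802037)
= 164000000 / 19.71341 ≈ 8319208.68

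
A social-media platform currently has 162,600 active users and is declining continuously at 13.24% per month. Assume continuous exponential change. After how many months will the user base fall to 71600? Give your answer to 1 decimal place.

t ≈ 6.2 months

71600 = 162600 · e^(-0.1324·t)
t = ln(71600/162600) / -0.1324 = ln(0.44034) / -0.1324 = -0.8202 / -0.1324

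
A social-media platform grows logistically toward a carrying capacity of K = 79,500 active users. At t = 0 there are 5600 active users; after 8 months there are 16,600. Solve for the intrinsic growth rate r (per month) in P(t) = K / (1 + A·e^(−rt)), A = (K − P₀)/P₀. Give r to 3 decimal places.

r ≈ 0.156 per month

A = (79500 − 5600)/5600 = 13.19643
16600 = 79500/(1 + 13.19643·e^(−r·8)) → e^(−8r) = (4.78916 − 1)/13.19643 = 0.287135
r = −ln(0.287135)/8 = 1.2478/8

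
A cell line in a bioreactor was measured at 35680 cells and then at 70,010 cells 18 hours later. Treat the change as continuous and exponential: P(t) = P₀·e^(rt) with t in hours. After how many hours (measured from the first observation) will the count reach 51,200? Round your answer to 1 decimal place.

t ≈ 9.6 hours

r = ln(70010/35680) / 18 ≈ 0.037447 per hour
t = ln(51200/35680) / r = 0.36115 / 0.037447 ≈ 9.644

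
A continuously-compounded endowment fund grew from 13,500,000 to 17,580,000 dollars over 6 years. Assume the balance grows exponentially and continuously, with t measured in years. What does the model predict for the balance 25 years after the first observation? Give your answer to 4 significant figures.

r = ln(17580000/13500000) / 6 ≈ 0.044012 per year
P(25) = 13500000 · e^(0.044012·25) = 13500000 · 3.00507 ≈ 40568444.98

≈ 40,570,000 dollars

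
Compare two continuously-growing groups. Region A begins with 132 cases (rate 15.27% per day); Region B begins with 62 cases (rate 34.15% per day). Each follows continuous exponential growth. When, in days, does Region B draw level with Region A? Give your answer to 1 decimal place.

t ≈ 4.0 days

132·e^(0.1527t) = 62·e^(0.3415t)
132/62 = e^((0.3415 − 0.1527)t) → ln(2.12903) = 0.1888·t
t = 0.75567 / 0.1888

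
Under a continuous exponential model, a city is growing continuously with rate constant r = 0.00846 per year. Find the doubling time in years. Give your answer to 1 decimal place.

doubling time = ln(2) / |r| = 0.69315 / 0.00846

doubling time ≈ 81.9 years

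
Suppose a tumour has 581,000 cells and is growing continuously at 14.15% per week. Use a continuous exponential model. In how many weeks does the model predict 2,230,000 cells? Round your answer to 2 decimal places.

t ≈ 9.51 weeks

2230000 = 581000 · e^(0.1415·t)
t = ln(2230000/581000) / 0.1415 = ln(3.83821) / 0.1415 = 1.34501 / 0.1415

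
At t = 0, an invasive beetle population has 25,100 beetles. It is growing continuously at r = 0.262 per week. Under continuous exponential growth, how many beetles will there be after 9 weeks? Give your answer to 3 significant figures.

≈ 265,000 beetles

P(9) = 25100 · e^(0.262·9) = 25100 · e^(2.358)
= 25100 · 10.56979 ≈ 265301.75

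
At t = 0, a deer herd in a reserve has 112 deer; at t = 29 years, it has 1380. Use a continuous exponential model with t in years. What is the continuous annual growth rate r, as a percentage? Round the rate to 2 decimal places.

r ≈ 8.66% per year

1380 = 112 · e^(r·29)
e^(29r) = 1380/112 = 12.32143
r = ln(12.32143) / 29 = 2.51134 / 29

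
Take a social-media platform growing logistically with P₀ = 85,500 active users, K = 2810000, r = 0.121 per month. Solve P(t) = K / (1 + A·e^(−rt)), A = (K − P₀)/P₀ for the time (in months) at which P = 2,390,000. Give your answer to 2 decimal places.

t ≈ 42.98 months

A = (2810000 − 85500)/85500 = 31.8655
2390000 = 2810000/(1 + 31.8655·e^(−0.121t)) → 1 + 31.8655·e^(−0.121t) = 1.17573
e^(−0.121t) = 0.005515 → t = ln(181.32985)/0.121 = 5.20032/0.121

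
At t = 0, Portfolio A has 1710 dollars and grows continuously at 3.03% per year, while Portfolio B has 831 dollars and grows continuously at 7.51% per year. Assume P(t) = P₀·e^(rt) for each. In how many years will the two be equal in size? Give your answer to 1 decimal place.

t ≈ 16.1 years

1710·e^(0.0303t) = 831·e^(0.0751t)
1710/831 = e^((0.0751 − 0.0303)t) → ln(2.05776) = 0.0448·t
t = 0.72162 / 0.0448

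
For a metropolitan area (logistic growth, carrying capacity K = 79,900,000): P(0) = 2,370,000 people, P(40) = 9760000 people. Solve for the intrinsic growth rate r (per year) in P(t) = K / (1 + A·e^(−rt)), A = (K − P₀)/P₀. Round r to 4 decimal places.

A = (79900000 − 2370000)/2370000 = 32.71308
9760000 = 79900000/(1 + 32.71308·e^(−r·40)) → e^(−40r) = (8.18648 − 1)/32.71308 = 0.219682
r = −ln(0.219682)/40 = 1.51557/40

r ≈ 0.0379 per year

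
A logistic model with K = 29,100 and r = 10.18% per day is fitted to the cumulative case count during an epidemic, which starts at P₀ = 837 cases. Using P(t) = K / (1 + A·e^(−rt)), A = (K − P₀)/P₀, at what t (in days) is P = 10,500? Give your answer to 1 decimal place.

t ≈ 29.0 days

A = (29100 − 837)/837 = 33.76703
10500 = 29100/(1 + 33.76703·e^(−0.1018t)) → 1 + 33.76703·e^(−0.1018t) = 2.77143
e^(−0.1018t) = 0.05246 → t = ln(19.06203)/0.1018 = 2.9477/0.1018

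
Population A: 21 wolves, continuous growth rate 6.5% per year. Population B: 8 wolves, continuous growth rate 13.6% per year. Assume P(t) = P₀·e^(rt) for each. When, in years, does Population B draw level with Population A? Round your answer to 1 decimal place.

t ≈ 13.6 years

21·e^(0.065t) = 8·e^(0.136t)
21/8 = e^((0.136 − 0.065)t) → ln(2.625) = 0.071·t
t = 0.96508 / 0.071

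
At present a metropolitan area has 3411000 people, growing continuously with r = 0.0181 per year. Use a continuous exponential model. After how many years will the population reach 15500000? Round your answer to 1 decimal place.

15500000 = 3411000 · e^(0.0181·t)
t = ln(15500000/3411000) / 0.0181 = ln(4.54412) / 0.0181 = 1.51383 / 0.0181

t ≈ 83.6 years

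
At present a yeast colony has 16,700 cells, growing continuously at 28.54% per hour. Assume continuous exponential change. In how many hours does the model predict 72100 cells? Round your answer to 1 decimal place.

72100 = 16700 · e^(0.2854·t)
t = ln(72100/16700) / 0.2854 = ln(4.31737) / 0.2854 = 1.46265 / 0.2854

t ≈ 5.1 hours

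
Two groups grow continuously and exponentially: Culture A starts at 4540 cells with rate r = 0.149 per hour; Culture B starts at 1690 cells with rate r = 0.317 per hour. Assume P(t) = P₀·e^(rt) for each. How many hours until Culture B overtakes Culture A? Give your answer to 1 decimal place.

4540·e^(0.149t) = 1690·e^(0.317t)
4540/1690 = e^((0.317 − 0.149)t) → ln(2.68639) = 0.168·t
t = 0.9882 / 0.168

t ≈ 5.9 hours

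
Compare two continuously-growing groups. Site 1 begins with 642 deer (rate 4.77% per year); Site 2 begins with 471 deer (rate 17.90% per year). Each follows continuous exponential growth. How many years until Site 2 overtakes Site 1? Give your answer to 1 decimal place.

t ≈ 2.4 years

642·e^(0.0477t) = 471·e^(0.179t)
642/471 = e^((0.179 − 0.0477)t) → ln(1.36306) = 0.1313·t
t = 0.30973 / 0.1313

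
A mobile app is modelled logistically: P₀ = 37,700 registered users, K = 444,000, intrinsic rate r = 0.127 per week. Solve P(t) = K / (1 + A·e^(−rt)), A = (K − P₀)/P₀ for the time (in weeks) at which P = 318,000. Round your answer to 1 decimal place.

t ≈ 26.0 weeks

A = (444000 − 37700)/37700 = 10.77719
318000 = 444000/(1 + 10.77719·e^(−0.127t)) → 1 + 10.77719·e^(−0.127t) = 1.39623
e^(−0.127t) = 0.036765 → t = ln(27.19957)/0.127 = 3.3032/0.127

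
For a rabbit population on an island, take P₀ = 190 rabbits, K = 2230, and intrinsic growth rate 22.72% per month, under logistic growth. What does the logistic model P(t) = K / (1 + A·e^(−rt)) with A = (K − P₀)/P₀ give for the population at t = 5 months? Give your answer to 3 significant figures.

≈ 501 rabbits

A = (2230 − 190)/190 = 10.73684
P(5) = 2230 / (1 + 10.73684·e^(−0.2272·5)) = 2230 / (1 + 10.73684·0.321101)
= 2230 / 4.44761 ≈ 501.39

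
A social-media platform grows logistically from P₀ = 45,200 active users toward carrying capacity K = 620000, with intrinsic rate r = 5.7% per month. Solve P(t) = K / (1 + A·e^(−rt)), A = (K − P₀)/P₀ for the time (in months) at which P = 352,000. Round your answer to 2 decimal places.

A = (620000 − 45200)/45200 = 12.71681
352000 = 620000/(1 + 12.71681·e^(−0.057t)) → 1 + 12.71681·e^(−0.057t) = 1.76136
e^(−0.057t) = 0.059871 → t = ln(16.70268)/0.057 = 2.81557/0.057

t ≈ 49.40 months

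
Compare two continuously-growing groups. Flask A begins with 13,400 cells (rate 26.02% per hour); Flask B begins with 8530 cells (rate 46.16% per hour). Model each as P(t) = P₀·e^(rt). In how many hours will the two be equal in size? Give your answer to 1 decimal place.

13400·e^(0.2602t) = 8530·e^(0.4616t)
13400/8530 = e^((0.4616 − 0.2602)t) → ln(1.57093) = 0.2014·t
t = 0.45167 / 0.2014

t ≈ 2.2 hours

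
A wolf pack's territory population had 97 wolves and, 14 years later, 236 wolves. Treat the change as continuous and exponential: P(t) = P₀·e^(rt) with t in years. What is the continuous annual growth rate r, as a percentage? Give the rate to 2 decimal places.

r ≈ 6.35% per year

236 = 97 · e^(r·14)
e^(14r) = 236/97 = 2.43299
r = ln(2.43299) / 14 = 0.88912 / 14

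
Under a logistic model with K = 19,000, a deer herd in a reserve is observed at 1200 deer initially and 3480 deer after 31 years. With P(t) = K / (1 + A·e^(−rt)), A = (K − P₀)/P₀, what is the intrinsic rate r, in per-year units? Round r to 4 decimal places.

r ≈ 0.0388 per year

A = (19000 − 1200)/1200 = 14.83333
3480 = 19000/(1 + 14.83333·e^(−r·31)) → e^(−31r) = (5.45977 − 1)/14.83333 = 0.300659
r = −ln(0.300659)/31 = 1.20178/31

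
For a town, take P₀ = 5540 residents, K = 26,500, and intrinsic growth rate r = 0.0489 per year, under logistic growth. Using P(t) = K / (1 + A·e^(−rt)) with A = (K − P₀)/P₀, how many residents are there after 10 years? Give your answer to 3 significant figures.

≈ 7,980 residents

A = (26500 − 5540)/5540 = 3.78339
P(10) = 26500 / (1 + 3.78339·e^(−0.0489·10)) = 26500 / (1 + 3.78339·0.613239)
= 26500 / 3.32013 ≈ 7981.63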